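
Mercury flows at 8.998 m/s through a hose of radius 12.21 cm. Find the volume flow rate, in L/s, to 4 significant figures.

Q = A·v = 0.04684 m² × 8.998 m/s = 0.4214 m³/s.
Converting: 0.4214 m³/s × 1000 = 421.4 L/s.

Q ≈ 421.4 L/s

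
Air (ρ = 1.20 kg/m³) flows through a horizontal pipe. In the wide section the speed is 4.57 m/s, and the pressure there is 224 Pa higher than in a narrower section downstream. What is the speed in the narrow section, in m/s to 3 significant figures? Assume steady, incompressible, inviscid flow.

v₂ = 19.9 m/s

Horizontal Bernoulli: P₁ + ½ρv₁² = P₂ + ½ρv₂², so v₂² = v₁² + 2(P₁ − P₂)/ρ.
v₂ = √(4.57² + 2·224/1.20) = √(20.9 + 373) = 19.9 m/s.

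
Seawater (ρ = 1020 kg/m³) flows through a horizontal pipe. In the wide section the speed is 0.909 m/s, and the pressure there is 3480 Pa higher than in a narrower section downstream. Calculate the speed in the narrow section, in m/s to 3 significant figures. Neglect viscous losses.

v₂ ≈ 2.77 m/s

Along the level pipe P + ½ρv² is conserved, hence v₂² = v₁² + 2(P₁ − P₂)/ρ.
v₂ = √(0.909² + 2·3480/1020) = √(0.826 + 6.82) = 2.77 m/s.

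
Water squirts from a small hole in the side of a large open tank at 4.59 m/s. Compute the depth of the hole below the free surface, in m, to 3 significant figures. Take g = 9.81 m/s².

Torricelli: v = √(2gh), so h = v²/(2g).
h = 4.59²/(2·9.81) = 21.1/19.62 = 1.07 m.

h ≈ 1.07 m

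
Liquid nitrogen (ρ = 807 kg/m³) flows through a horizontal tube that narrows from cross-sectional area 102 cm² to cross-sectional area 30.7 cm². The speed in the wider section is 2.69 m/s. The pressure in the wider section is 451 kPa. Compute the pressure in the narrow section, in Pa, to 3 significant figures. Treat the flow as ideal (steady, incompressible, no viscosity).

Mass conservation (A₁v₁ = A₂v₂) gives v₂ = 2.69 × 102/30.7 = 8.94 m/s.
Along the horizontal streamline, P + ½ρv² is constant.
P₂ = P₁ − ½ρ(v₂² − v₁²) = 451000 − ½·807·(8.94² − 2.69²) = 451000 − 29300 = 422000 Pa.

P₂ = 422000 Pa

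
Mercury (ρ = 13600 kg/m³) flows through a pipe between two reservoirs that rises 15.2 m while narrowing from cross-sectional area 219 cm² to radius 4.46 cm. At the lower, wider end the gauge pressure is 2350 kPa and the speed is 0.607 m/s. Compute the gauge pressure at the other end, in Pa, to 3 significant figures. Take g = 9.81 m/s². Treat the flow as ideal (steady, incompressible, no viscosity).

P₂ ≈ 294000 Pa

By continuity, v₂ = v₁·A₁/A₂ = 0.607·(219/62.5) = 2.13 m/s.
Bernoulli: P₁ + ½ρv₁² + ρg h₁ = P₂ + ½ρv₂² + ρg h₂, so P₂ = P₁ + ½ρ(v₁² − v₂²) − ρg(h₂ − h₁).
P₂ = 2350000 + ½·13600·(0.607² − 2.13²) − 13600·9.81·(+15.2) = 2350000 + (-28300) − (2030000) = 294000 Pa.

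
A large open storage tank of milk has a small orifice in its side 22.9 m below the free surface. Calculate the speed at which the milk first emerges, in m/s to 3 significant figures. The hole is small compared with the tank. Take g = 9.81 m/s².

v = 21.2 m/s

The surface is effectively still and both ends are open, so ½v² = gh and v = √(2·9.81·22.9) = 21.2 m/s.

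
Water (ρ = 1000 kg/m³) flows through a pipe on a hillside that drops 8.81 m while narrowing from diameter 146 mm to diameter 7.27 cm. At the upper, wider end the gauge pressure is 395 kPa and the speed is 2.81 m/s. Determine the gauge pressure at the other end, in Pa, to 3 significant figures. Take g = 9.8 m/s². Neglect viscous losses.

P₂ ≈ 421000 Pa

Continuity gives A₁v₁ = A₂v₂, so v₂ = (167 cm²)/(41.5 cm²) × 2.81 m/s = 11.3 m/s.
Energy conservation along the streamline gives P₂ = P₁ − ½ρ(v₂² − v₁²) − ρg(h₂ − h₁).
P₂ = 395000 + ½·1000·(2.81² − 11.3²) − 1000·9.8·(−8.81) = 395000 + (-60300) − (-86300) = 421000 Pa.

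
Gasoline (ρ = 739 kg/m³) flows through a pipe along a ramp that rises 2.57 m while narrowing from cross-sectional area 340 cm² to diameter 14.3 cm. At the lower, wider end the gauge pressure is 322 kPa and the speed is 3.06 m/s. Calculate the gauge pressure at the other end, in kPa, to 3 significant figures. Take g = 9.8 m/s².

By continuity, v₂ = v₁·A₁/A₂ = 3.06·(340/161) = 6.48 m/s.
Bernoulli: P₁ + ½ρv₁² + ρg h₁ = P₂ + ½ρv₂² + ρg h₂, so P₂ = P₁ + ½ρ(v₁² − v₂²) − ρg(h₂ − h₁).
P₂ = 322000 + ½·739·(3.06² − 6.48²) − 739·9.8·(+2.57) = 322000 + (-12000) − (18600) = 291000 Pa.

291 kPa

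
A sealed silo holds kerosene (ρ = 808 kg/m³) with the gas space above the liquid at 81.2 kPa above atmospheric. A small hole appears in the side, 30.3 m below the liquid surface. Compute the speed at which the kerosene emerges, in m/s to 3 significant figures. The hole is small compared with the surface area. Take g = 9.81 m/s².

Take point 1 at the surface (v₁ ≈ 0) and point 2 at the hole (at atmospheric pressure). Bernoulli: P₁ + ρg h = P_atm + ½ρv₂².
With P₁ − P_atm = 81200 Pa, v₂ = √(2gh + 2ΔP/ρ) = √(2·9.81·30.3 + 2·81200/808) = 28.2 m/s.

v ≈ 28.2 m/s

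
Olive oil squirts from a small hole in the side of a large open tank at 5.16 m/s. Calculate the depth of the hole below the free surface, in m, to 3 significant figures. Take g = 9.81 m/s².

h ≈ 1.36 m

Torricelli: v = √(2gh), so h = v²/(2g).
h = 5.16²/(2·9.81) = 26.6/19.62 = 1.36 m.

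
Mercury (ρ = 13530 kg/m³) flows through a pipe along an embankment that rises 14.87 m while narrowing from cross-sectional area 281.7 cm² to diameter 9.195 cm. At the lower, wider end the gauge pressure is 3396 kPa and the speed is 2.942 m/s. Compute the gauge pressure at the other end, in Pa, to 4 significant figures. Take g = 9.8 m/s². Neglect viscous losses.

Mass conservation (A₁v₁ = A₂v₂) gives v₂ = 2.942 × 281.7/66.40 = 12.48 m/s.
Applying Bernoulli between the two ends and solving for P₂: P₂ = P₁ + ½ρ(v₁² − v₂²) − ρgΔh.
P₂ = 3396000 + ½·13530·(2.942² − 12.48²) − 13530·9.8·(+14.87) = 3396000 + (-995200) − (1972000) = 429100 Pa.

P₂ = 429100 Pa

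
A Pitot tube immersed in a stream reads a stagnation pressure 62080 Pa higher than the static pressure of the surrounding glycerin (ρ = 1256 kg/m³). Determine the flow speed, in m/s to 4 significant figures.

v ≈ 9.943 m/s

Bernoulli between the free stream and the stagnation point: ½ρv² = P_stag − P_static.
v = √(2ΔP/ρ) = √(2·62080/1256) = 9.943 m/s.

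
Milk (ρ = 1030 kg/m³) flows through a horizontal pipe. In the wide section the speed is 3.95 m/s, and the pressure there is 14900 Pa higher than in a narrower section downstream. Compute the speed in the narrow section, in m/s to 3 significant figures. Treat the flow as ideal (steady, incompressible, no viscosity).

v₂ ≈ 6.67 m/s

Along the level pipe P + ½ρv² is conserved, hence v₂² = v₁² + 2(P₁ − P₂)/ρ.
v₂ = √(3.95² + 2·14900/1030) = √(15.6 + 28.9) = 6.67 m/s.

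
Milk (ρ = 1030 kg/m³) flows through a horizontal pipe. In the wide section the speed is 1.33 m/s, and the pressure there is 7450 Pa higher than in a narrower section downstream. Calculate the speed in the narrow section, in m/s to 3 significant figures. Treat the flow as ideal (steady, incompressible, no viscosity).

Along the level pipe P + ½ρv² is conserved, hence v₂² = v₁² + 2(P₁ − P₂)/ρ.
v₂ = √(1.33² + 2·7450/1030) = √(1.77 + 14.5) = 4.03 m/s.

4.03 m/s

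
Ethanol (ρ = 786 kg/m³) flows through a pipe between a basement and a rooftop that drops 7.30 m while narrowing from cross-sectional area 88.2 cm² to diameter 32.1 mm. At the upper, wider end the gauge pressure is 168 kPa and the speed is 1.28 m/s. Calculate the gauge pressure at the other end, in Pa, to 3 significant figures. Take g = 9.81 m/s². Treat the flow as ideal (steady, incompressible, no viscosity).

Mass conservation (A₁v₁ = A₂v₂) gives v₂ = 1.28 × 88.2/8.09 = 14.0 m/s.
Applying Bernoulli between the two ends and solving for P₂: P₂ = P₁ + ½ρ(v₁² − v₂²) − ρgΔh.
P₂ = 168000 + ½·786·(1.28² − 14.0²) − 786·9.81·(−7.30) = 168000 + (-75800) − (-56300) = 148000 Pa.

P₂ ≈ 148000 Pa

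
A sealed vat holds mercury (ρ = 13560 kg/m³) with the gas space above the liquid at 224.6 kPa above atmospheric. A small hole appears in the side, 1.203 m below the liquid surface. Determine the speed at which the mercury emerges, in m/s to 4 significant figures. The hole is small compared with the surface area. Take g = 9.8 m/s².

Take point 1 at the surface (v₁ ≈ 0) and point 2 at the hole (at atmospheric pressure). Bernoulli: P₁ + ρg h = P_atm + ½ρv₂².
With P₁ − P_atm = 224600 Pa, v₂ = √(2gh + 2ΔP/ρ) = √(2·9.8·1.203 + 2·224600/13560) = 7.530 m/s.

v ≈ 7.530 m/s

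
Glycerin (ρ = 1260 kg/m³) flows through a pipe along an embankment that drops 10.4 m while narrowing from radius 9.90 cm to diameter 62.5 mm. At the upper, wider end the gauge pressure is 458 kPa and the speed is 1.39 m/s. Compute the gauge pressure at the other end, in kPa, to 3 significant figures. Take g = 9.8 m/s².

P₂ = 465 kPa

Mass conservation (A₁v₁ = A₂v₂) gives v₂ = 1.39 × 308/30.7 = 14.0 m/s.
Bernoulli: P₁ + ½ρv₁² + ρg h₁ = P₂ + ½ρv₂² + ρg h₂, so P₂ = P₁ + ½ρ(v₁² − v₂²) − ρg(h₂ − h₁).
P₂ = 458000 + ½·1260·(1.39² − 14.0²) − 1260·9.8·(−10.4) = 458000 + (-121000) − (-128000) = 465000 Pa.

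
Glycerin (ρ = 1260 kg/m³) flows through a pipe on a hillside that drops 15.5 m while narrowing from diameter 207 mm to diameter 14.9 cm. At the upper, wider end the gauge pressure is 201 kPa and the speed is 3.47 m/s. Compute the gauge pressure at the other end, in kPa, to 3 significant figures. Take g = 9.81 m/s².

Continuity gives A₁v₁ = A₂v₂, so v₂ = (337 cm²)/(174 cm²) × 3.47 m/s = 6.70 m/s.
Bernoulli: P₁ + ½ρv₁² + ρg h₁ = P₂ + ½ρv₂² + ρg h₂, so P₂ = P₁ + ½ρ(v₁² − v₂²) − ρg(h₂ − h₁).
P₂ = 201000 + ½·1260·(3.47² − 6.70²) − 1260·9.81·(−15.5) = 201000 + (-20700) − (-192000) = 372000 Pa.

P₂ ≈ 372 kPa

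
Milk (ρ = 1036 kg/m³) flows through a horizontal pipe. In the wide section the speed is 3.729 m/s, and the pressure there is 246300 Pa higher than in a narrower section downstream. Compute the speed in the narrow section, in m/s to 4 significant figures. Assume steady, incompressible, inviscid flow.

v₂ ≈ 22.12 m/s

With h₁ = h₂, rearranging Bernoulli gives v₂ = √(v₁² + 2ΔP/ρ).
v₂ = √(3.729² + 2·246300/1036) = √(13.91 + 475.5) = 22.12 m/s.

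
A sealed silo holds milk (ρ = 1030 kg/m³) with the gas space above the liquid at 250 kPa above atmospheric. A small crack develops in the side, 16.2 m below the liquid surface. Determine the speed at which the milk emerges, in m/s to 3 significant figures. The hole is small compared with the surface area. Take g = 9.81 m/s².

v = 28.3 m/s

Take point 1 at the surface (v₁ ≈ 0) and point 2 at the hole (at atmospheric pressure). Bernoulli: P₁ + ρg h = P_atm + ½ρv₂².
With P₁ − P_atm = 250000 Pa, v₂ = √(2gh + 2ΔP/ρ) = √(2·9.81·16.2 + 2·250000/1030) = 28.3 m/s.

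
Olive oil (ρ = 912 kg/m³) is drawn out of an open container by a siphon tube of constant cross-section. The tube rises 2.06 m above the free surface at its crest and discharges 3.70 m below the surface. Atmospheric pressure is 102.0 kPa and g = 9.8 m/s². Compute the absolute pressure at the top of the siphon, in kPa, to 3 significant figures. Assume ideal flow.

P_top ≈ 50.5 kPa

The outlet speed comes from Torricelli: v = √(2g·3.70) = 8.52 m/s.
The bore is uniform, so the speed at the crest is the same v. Bernoulli surface→crest: P_atm = P_top + ½ρv² + ρg·h_top.
P_top = 102000 − ½·912·8.52² − 912·9.8·2.06 = 50500 Pa.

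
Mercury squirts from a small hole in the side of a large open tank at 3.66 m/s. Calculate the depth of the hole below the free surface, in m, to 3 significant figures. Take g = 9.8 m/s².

h = 0.683 m

Inverting v = √(2gh) gives h = v² / 2g.
h = 3.66²/(2·9.8) = 13.4/19.60 = 0.683 m.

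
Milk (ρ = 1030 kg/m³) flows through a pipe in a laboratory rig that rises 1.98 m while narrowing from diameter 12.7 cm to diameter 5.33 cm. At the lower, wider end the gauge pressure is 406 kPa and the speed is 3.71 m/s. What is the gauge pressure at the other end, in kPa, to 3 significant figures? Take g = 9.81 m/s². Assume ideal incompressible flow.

P₂ = 165 kPa

Mass conservation (A₁v₁ = A₂v₂) gives v₂ = 3.71 × 127/22.3 = 21.1 m/s.
Bernoulli: P₁ + ½ρv₁² + ρg h₁ = P₂ + ½ρv₂² + ρg h₂, so P₂ = P₁ + ½ρ(v₁² − v₂²) − ρg(h₂ − h₁).
P₂ = 406000 + ½·1030·(3.71² − 21.1²) − 1030·9.81·(+1.98) = 406000 + (-221000) − (20000) = 165000 Pa.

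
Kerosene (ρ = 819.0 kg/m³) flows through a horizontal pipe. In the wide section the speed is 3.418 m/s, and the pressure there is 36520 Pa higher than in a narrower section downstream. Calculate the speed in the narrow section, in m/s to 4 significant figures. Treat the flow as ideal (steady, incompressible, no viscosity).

v₂ ≈ 10.04 m/s

Horizontal Bernoulli: P₁ + ½ρv₁² = P₂ + ½ρv₂², so v₂² = v₁² + 2(P₁ − P₂)/ρ.
v₂ = √(3.418² + 2·36520/819.0) = √(11.68 + 89.18) = 10.04 m/s.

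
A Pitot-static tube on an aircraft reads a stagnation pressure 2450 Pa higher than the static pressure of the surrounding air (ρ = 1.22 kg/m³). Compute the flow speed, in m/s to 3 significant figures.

At the stagnation point the flow is brought to rest, so Bernoulli gives P_stag − P_static = ½ρv².
v = √(2ΔP/ρ) = √(2·2450/1.22) = 63.4 m/s.

63.4 m/s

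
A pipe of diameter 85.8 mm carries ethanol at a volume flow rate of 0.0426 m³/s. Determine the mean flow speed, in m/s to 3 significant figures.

Q = 0.0426 m³/s = 0.0426 m³/s.
v = Q/A = 0.0426 / 0.00578 = 7.37 m/s.

v ≈ 7.37 m/s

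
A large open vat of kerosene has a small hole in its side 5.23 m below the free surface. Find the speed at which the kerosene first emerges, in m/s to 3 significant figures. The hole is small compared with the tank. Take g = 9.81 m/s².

v ≈ 10.1 m/s

With the surface at rest and both surface and jet at atmospheric pressure, Bernoulli gives ρg h = ½ρv², so v = √(2gh) = √(2·9.81·5.23) = 10.1 m/s.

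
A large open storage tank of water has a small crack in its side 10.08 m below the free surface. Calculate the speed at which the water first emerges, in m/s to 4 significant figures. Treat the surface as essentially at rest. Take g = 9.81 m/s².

The surface is effectively still and both ends are open, so ½v² = gh and v = √(2·9.81·10.08) = 14.06 m/s.

v ≈ 14.06 m/s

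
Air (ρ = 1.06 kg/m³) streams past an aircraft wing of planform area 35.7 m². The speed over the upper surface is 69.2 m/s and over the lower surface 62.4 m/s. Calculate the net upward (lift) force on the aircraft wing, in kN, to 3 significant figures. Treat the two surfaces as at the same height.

With equal heights on the two surfaces, Bernoulli gives P_lower − P_upper = ½ρ(v_upper² − v_lower²).
ΔP = ½·1.06·(69.2² − 62.4²) = 474 Pa.
Lift = ΔP · A = 474 × 35.7 = 16900 N.

16.9 kN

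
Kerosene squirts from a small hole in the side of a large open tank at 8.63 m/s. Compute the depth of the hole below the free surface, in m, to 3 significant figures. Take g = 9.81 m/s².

Torricelli: v = √(2gh), so h = v²/(2g).
h = 8.63²/(2·9.81) = 74.5/19.62 = 3.80 m.

h ≈ 3.80 m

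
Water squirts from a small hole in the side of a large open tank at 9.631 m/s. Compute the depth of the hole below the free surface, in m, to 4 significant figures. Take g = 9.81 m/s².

Inverting v = √(2gh) gives h = v² / 2g.
h = 9.631²/(2·9.81) = 92.76/19.62 = 4.728 m.

h ≈ 4.728 m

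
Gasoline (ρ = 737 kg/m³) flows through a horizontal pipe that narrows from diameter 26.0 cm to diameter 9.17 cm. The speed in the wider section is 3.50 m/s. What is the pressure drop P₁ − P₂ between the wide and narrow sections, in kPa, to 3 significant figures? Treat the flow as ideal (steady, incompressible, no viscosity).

By continuity, v₂ = v₁·A₁/A₂ = 3.50·(531/66.0) = 28.1 m/s.
Along the horizontal streamline, P + ½ρv² is constant.
P₁ − P₂ = ½·737·(28.1² − 3.50²) = ½·737·779 = 287000 Pa.

ΔP ≈ 287 kPa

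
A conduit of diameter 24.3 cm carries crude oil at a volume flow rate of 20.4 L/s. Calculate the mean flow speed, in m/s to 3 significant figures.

v ≈ 0.440 m/s

Q = 20.4 L/s = 0.0204 m³/s.
v = Q/A = 0.0204 / 0.0464 = 0.440 m/s.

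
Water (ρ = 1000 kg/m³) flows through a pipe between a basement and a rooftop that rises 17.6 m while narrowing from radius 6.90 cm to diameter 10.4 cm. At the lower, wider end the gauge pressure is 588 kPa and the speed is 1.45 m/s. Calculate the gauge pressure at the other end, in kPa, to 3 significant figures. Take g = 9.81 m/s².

Mass conservation (A₁v₁ = A₂v₂) gives v₂ = 1.45 × 150/84.9 = 2.55 m/s.
Energy conservation along the streamline gives P₂ = P₁ − ½ρ(v₂² − v₁²) − ρg(h₂ − h₁).
P₂ = 588000 + ½·1000·(1.45² − 2.55²) − 1000·9.81·(+17.6) = 588000 + (-2210) − (173000) = 413000 Pa.

413 kPa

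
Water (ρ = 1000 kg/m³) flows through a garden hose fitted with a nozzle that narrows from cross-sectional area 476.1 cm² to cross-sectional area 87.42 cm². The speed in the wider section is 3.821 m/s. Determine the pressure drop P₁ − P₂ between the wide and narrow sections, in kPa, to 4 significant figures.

The volume flow rate is constant, so v₂ = (A₁/A₂)v₁ = (476.1/87.42)·3.821 = 20.81 m/s.
With no height change, Bernoulli's equation is P₁ + ½ρv₁² = P₂ + ½ρv₂².
P₁ − P₂ = ½·1000·(20.81² − 3.821²) = ½·1000·418.4 = 209200 Pa.

ΔP ≈ 209.2 kPa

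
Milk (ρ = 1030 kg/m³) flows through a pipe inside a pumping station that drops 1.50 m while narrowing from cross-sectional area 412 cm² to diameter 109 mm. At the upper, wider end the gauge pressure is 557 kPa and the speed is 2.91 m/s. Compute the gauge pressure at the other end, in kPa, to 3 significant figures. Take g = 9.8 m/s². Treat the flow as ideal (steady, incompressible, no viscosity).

P₂ = 491 kPa

Continuity gives A₁v₁ = A₂v₂, so v₂ = (412 cm²)/(93.3 cm²) × 2.91 m/s = 12.8 m/s.
Bernoulli: P₁ + ½ρv₁² + ρg h₁ = P₂ + ½ρv₂² + ρg h₂, so P₂ = P₁ + ½ρ(v₁² − v₂²) − ρg(h₂ − h₁).
P₂ = 557000 + ½·1030·(2.91² − 12.8²) − 1030·9.8·(−1.50) = 557000 + (-80700) − (-15100) = 491000 Pa.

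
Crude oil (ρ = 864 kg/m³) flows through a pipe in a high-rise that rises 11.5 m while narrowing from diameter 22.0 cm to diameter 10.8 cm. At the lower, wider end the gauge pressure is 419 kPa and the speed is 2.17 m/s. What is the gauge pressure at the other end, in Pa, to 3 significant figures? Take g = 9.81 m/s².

The volume flow rate is constant, so v₂ = (A₁/A₂)v₁ = (380/91.6)·2.17 = 9.00 m/s.
Energy conservation along the streamline gives P₂ = P₁ − ½ρ(v₂² − v₁²) − ρg(h₂ − h₁).
P₂ = 419000 + ½·864·(2.17² − 9.00²) − 864·9.81·(+11.5) = 419000 + (-33000) − (97500) = 289000 Pa.

P₂ ≈ 289000 Pa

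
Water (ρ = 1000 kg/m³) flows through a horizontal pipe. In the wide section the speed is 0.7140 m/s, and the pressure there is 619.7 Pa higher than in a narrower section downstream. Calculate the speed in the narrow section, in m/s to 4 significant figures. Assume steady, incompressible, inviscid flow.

Along the level pipe P + ½ρv² is conserved, hence v₂² = v₁² + 2(P₁ − P₂)/ρ.
v₂ = √(0.7140² + 2·619.7/1000) = √(0.5098 + 1.239) = 1.323 m/s.

v₂ = 1.323 m/s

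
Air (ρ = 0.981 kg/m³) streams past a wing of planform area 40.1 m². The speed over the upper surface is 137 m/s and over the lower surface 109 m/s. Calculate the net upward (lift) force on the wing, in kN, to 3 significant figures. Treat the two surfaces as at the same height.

135 kN

With equal heights on the two surfaces, Bernoulli gives P_lower − P_upper = ½ρ(v_upper² − v_lower²).
ΔP = ½·0.981·(137² − 109²) = 3380 Pa.
Lift = ΔP · A = 3380 × 40.1 = 135000 N.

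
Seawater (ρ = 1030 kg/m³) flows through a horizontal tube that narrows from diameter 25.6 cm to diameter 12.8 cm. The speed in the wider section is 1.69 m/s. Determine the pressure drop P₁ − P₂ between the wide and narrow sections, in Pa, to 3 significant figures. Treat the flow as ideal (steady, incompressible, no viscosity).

22100 Pa

By continuity, v₂ = v₁·A₁/A₂ = 1.69·(515/129) = 6.76 m/s.
Along the horizontal streamline, P + ½ρv² is constant.
P₁ − P₂ = ½·1030·(6.76² − 1.69²) = ½·1030·42.8 = 22100 Pa.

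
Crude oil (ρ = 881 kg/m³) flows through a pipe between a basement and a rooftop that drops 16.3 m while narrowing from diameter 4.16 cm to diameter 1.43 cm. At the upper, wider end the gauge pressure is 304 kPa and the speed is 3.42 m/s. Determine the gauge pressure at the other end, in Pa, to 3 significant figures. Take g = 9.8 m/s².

Continuity gives A₁v₁ = A₂v₂, so v₂ = (13.6 cm²)/(1.61 cm²) × 3.42 m/s = 28.9 m/s.
Applying Bernoulli between the two ends and solving for P₂: P₂ = P₁ + ½ρ(v₁² − v₂²) − ρgΔh.
P₂ = 304000 + ½·881·(3.42² − 28.9²) − 881·9.8·(−16.3) = 304000 + (-364000) − (-141000) = 80900 Pa.

P₂ = 80900 Pa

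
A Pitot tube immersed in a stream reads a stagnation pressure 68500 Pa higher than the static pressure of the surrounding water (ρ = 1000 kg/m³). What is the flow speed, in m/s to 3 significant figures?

v = 11.7 m/s

The dynamic pressure equals the rise in static pressure at the stagnation point: ΔP = ½ρv².
v = √(2ΔP/ρ) = √(2·68500/1000) = 11.7 m/s.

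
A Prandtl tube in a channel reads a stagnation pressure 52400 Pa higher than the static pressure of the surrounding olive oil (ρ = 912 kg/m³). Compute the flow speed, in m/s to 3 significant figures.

v = 10.7 m/s

At the stagnation point the flow is brought to rest, so Bernoulli gives P_stag − P_static = ½ρv².
v = √(2ΔP/ρ) = √(2·52400/912) = 10.7 m/s.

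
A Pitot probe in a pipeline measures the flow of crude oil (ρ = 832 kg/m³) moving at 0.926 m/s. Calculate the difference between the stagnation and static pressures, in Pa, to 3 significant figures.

ΔP ≈ 357 Pa

The dynamic pressure equals the rise in static pressure at the stagnation point: ΔP = ½ρv².
ΔP = ½·832·0.926² = 357 Pa.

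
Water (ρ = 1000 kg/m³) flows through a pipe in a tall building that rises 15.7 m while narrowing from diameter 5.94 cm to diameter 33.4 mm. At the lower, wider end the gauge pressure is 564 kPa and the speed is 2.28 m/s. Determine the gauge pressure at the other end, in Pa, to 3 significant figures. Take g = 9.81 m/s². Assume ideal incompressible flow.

Continuity gives A₁v₁ = A₂v₂, so v₂ = (27.7 cm²)/(8.76 cm²) × 2.28 m/s = 7.21 m/s.
Applying Bernoulli between the two ends and solving for P₂: P₂ = P₁ + ½ρ(v₁² − v₂²) − ρgΔh.
P₂ = 564000 + ½·1000·(2.28² − 7.21²) − 1000·9.81·(+15.7) = 564000 + (-23400) − (154000) = 387000 Pa.

P₂ ≈ 387000 Pa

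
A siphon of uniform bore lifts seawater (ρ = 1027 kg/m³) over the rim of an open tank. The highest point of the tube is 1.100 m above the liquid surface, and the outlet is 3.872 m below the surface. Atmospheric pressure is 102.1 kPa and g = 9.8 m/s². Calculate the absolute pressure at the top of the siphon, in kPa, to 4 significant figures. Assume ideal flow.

From the surface to the outlet (both open to atmosphere, surface at rest): v = √(2g·h_out) = √(2·9.8·3.872) = 8.712 m/s.
Continuity keeps v the same throughout the tube; from surface to crest, P_atm + 0 = P_top + ½ρv² + ρg·h_top.
P_top = 102100 − ½·1027·8.712² − 1027·9.8·1.100 = 52060 Pa.

52.06 kPa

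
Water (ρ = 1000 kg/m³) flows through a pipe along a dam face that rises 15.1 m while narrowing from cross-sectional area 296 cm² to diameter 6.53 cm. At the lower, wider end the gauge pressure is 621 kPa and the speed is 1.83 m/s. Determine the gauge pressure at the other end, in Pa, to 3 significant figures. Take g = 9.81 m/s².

Continuity gives A₁v₁ = A₂v₂, so v₂ = (296 cm²)/(33.5 cm²) × 1.83 m/s = 16.2 m/s.
Applying Bernoulli between the two ends and solving for P₂: P₂ = P₁ + ½ρ(v₁² − v₂²) − ρgΔh.
P₂ = 621000 + ½·1000·(1.83² − 16.2²) − 1000·9.81·(+15.1) = 621000 + (-129000) − (148000) = 344000 Pa.

344000 Pa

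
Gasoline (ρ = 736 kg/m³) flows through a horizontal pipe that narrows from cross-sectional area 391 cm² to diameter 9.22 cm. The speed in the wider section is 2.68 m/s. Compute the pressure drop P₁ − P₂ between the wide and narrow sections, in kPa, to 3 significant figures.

The volume flow rate is constant, so v₂ = (A₁/A₂)v₁ = (391/66.8)·2.68 = 15.7 m/s.
Along the horizontal streamline, P + ½ρv² is constant.
P₁ − P₂ = ½·736·(15.7² − 2.68²) = ½·736·239 = 88000 Pa.

ΔP = 88.0 kPa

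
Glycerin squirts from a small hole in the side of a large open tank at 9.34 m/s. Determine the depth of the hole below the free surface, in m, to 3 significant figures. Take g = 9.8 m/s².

h ≈ 4.45 m

For a small hole in a large open tank, ½v² = gh, giving h = v²/(2g).
h = 9.34²/(2·9.8) = 87.2/19.60 = 4.45 m.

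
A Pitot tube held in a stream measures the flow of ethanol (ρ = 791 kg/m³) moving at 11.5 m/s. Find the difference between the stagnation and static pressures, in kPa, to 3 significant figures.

The dynamic pressure equals the rise in static pressure at the stagnation point: ΔP = ½ρv².
ΔP = ½·791·11.5² = 52300 Pa.

ΔP ≈ 52.3 kPa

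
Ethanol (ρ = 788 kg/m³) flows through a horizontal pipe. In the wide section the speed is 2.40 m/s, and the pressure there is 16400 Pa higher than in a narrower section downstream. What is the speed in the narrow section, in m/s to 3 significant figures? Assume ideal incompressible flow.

v₂ = 6.88 m/s

With h₁ = h₂, rearranging Bernoulli gives v₂ = √(v₁² + 2ΔP/ρ).
v₂ = √(2.40² + 2·16400/788) = √(5.76 + 41.6) = 6.88 m/s.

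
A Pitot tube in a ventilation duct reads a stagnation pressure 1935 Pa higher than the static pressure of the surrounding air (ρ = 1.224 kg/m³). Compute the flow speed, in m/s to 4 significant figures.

56.23 m/s

At the stagnation point the flow is brought to rest, so Bernoulli gives P_stag − P_static = ½ρv².
v = √(2ΔP/ρ) = √(2·1935/1.224) = 56.23 m/s.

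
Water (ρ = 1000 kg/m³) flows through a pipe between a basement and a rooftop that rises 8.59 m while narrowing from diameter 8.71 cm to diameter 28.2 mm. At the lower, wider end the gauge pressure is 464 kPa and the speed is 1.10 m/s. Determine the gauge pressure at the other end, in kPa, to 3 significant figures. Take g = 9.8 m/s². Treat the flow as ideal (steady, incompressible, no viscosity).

The volume flow rate is constant, so v₂ = (A₁/A₂)v₁ = (59.6/6.25)·1.10 = 10.5 m/s.
Bernoulli: P₁ + ½ρv₁² + ρg h₁ = P₂ + ½ρv₂² + ρg h₂, so P₂ = P₁ + ½ρ(v₁² − v₂²) − ρg(h₂ − h₁).
P₂ = 464000 + ½·1000·(1.10² − 10.5²) − 1000·9.8·(+8.59) = 464000 + (-54500) − (84200) = 325000 Pa.

P₂ ≈ 325 kPa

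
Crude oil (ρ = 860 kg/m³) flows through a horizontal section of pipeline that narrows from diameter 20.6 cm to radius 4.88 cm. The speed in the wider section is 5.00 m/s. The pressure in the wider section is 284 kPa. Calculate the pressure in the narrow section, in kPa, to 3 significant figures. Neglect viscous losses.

P₂ = 81.4 kPa

By continuity, v₂ = v₁·A₁/A₂ = 5.00·(333/74.8) = 22.3 m/s.
Along the horizontal streamline, P + ½ρv² is constant.
P₂ = P₁ − ½ρ(v₂² − v₁²) = 284000 − ½·860·(22.3² − 5.00²) = 284000 − 203000 = 81400 Pa.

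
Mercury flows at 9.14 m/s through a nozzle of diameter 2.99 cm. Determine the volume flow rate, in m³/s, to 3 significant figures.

Q ≈ 0.00642 m³/s

Q = A·v = 0.000702 m² × 9.14 m/s = 0.00642 m³/s.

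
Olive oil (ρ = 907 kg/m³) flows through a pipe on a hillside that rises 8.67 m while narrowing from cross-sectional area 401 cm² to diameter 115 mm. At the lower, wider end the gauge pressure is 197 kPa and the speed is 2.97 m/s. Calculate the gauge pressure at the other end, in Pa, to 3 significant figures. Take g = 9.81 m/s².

64200 Pa

Continuity gives A₁v₁ = A₂v₂, so v₂ = (401 cm²)/(104 cm²) × 2.97 m/s = 11.5 m/s.
Applying Bernoulli between the two ends and solving for P₂: P₂ = P₁ + ½ρ(v₁² − v₂²) − ρgΔh.
P₂ = 197000 + ½·907·(2.97² − 11.5²) − 907·9.81·(+8.67) = 197000 + (-55600) − (77100) = 64200 Pa.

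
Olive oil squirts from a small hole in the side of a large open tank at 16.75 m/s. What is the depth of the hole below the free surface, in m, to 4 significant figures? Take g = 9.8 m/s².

Torricelli: v = √(2gh), so h = v²/(2g).
h = 16.75²/(2·9.8) = 280.6/19.60 = 14.31 m.

h = 14.31 m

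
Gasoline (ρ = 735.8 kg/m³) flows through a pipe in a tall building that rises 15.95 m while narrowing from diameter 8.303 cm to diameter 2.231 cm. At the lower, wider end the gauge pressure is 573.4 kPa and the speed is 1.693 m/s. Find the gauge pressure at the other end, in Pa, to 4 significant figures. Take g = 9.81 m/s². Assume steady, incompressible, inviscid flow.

The volume flow rate is constant, so v₂ = (A₁/A₂)v₁ = (54.15/3.909)·1.693 = 23.45 m/s.
Applying Bernoulli between the two ends and solving for P₂: P₂ = P₁ + ½ρ(v₁² − v₂²) − ρgΔh.
P₂ = 573400 + ½·735.8·(1.693² − 23.45²) − 735.8·9.81·(+15.95) = 573400 + (-201200) − (115100) = 257000 Pa.

P₂ = 257000 Pa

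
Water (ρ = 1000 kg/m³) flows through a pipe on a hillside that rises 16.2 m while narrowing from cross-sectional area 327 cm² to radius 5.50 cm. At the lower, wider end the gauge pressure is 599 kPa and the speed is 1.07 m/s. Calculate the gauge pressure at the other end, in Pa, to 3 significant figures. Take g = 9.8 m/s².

The volume flow rate is constant, so v₂ = (A₁/A₂)v₁ = (327/95.0)·1.07 = 3.68 m/s.
Energy conservation along the streamline gives P₂ = P₁ − ½ρ(v₂² − v₁²) − ρg(h₂ − h₁).
P₂ = 599000 + ½·1000·(1.07² − 3.68²) − 1000·9.8·(+16.2) = 599000 + (-6210) − (159000) = 434000 Pa.

P₂ ≈ 434000 Pa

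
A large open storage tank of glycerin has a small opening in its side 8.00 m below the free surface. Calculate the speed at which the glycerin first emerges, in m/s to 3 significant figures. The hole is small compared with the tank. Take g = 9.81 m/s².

Bernoulli from surface to hole (P equal, v_surface ≈ 0): v = √(2gh) = √(2×9.81×8.00) = 12.5 m/s.

12.5 m/s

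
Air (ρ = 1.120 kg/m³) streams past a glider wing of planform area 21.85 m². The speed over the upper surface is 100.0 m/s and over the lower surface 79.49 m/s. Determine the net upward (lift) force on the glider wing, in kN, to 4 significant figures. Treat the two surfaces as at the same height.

From P + ½ρv² = const at equal height, P_low − P_up = ½ρ(v_up² − v_low²).
ΔP = ½·1.120·(100.0² − 79.49²) = 2062 Pa.
Lift = ΔP · A = 2062 × 21.85 = 45040 N.

F ≈ 45.04 kN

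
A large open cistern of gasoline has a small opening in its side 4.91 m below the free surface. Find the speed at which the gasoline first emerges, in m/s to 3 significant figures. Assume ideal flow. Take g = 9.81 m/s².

The surface is effectively still and both ends are open, so ½v² = gh and v = √(2·9.81·4.91) = 9.81 m/s.

v ≈ 9.81 m/s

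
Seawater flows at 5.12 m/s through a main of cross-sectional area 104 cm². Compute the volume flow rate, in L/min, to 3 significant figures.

Q = A·v = 0.0104 m² × 5.12 m/s = 0.0532 m³/s.
Converting: 0.0532 m³/s × 60000 = 3190 L/min.

3190 L/min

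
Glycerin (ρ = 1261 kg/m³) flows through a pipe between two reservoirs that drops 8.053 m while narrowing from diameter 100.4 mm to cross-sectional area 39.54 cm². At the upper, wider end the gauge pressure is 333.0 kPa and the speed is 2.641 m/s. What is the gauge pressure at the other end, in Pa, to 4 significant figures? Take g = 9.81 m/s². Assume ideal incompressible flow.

Continuity gives A₁v₁ = A₂v₂, so v₂ = (79.17 cm²)/(39.54 cm²) × 2.641 m/s = 5.288 m/s.
Energy conservation along the streamline gives P₂ = P₁ − ½ρ(v₂² − v₁²) − ρg(h₂ − h₁).
P₂ = 333000 + ½·1261·(2.641² − 5.288²) − 1261·9.81·(−8.053) = 333000 + (-13230) − (-99620) = 419400 Pa.

P₂ = 419400 Pa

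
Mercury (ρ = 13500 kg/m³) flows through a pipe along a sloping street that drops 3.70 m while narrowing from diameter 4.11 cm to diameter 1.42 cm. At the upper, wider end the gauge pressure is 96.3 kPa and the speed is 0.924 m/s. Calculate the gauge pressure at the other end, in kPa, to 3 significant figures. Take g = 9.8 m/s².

Continuity gives A₁v₁ = A₂v₂, so v₂ = (13.3 cm²)/(1.58 cm²) × 0.924 m/s = 7.74 m/s.
Bernoulli: P₁ + ½ρv₁² + ρg h₁ = P₂ + ½ρv₂² + ρg h₂, so P₂ = P₁ + ½ρ(v₁² − v₂²) − ρg(h₂ − h₁).
P₂ = 96300 + ½·13500·(0.924² − 7.74²) − 13500·9.8·(−3.70) = 96300 + (-399000) − (-490000) = 187000 Pa.

P₂ ≈ 187 kPa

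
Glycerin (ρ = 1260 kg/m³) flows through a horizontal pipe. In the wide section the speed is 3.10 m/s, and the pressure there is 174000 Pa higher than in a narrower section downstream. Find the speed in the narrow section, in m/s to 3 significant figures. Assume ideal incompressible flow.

v₂ ≈ 16.9 m/s

Horizontal Bernoulli: P₁ + ½ρv₁² = P₂ + ½ρv₂², so v₂² = v₁² + 2(P₁ − P₂)/ρ.
v₂ = √(3.10² + 2·174000/1260) = √(9.61 + 276) = 16.9 m/s.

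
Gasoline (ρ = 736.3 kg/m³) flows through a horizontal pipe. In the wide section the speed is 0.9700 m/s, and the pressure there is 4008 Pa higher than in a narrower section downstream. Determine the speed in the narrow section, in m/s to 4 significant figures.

v₂ ≈ 3.439 m/s

Along the level pipe P + ½ρv² is conserved, hence v₂² = v₁² + 2(P₁ − P₂)/ρ.
v₂ = √(0.9700² + 2·4008/736.3) = √(0.9409 + 10.89) = 3.439 m/s.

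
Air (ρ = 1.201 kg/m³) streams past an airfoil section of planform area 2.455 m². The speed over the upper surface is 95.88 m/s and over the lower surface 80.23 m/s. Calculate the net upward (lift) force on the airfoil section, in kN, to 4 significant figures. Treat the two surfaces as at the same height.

With equal heights on the two surfaces, Bernoulli gives P_lower − P_upper = ½ρ(v_upper² − v_lower²).
ΔP = ½·1.201·(95.88² − 80.23²) = 1655 Pa.
Lift = ΔP · A = 1655 × 2.455 = 4063 N.

F = 4.063 kN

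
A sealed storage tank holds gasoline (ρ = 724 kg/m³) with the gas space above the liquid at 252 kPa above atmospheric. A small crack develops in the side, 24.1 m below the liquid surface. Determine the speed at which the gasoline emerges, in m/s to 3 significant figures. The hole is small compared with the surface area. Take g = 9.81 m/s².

v ≈ 34.2 m/s

Take point 1 at the surface (v₁ ≈ 0) and point 2 at the hole (at atmospheric pressure). Bernoulli: P₁ + ρg h = P_atm + ½ρv₂².
With P₁ − P_atm = 252000 Pa, v₂ = √(2gh + 2ΔP/ρ) = √(2·9.81·24.1 + 2·252000/724) = 34.2 m/s.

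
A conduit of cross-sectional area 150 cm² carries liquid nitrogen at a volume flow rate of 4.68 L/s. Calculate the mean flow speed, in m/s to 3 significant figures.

Q = 4.68 L/s = 0.00468 m³/s.
v = Q/A = 0.00468 / 0.0150 = 0.312 m/s.

v ≈ 0.312 m/s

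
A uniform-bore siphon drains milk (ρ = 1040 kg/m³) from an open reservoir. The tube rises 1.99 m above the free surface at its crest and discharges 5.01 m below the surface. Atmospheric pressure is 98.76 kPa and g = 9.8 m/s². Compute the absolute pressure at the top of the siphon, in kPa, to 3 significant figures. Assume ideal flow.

The outlet speed comes from Torricelli: v = √(2g·5.01) = 9.91 m/s.
Continuity keeps v the same throughout the tube; from surface to crest, P_atm + 0 = P_top + ½ρv² + ρg·h_top.
P_top = 98760 − ½·1040·9.91² − 1040·9.8·1.99 = 27400 Pa.

P_top ≈ 27.4 kPa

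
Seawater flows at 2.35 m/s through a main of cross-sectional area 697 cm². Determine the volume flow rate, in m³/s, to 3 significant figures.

Q = A·v = 0.0697 m² × 2.35 m/s = 0.164 m³/s.

Q ≈ 0.164 m³/s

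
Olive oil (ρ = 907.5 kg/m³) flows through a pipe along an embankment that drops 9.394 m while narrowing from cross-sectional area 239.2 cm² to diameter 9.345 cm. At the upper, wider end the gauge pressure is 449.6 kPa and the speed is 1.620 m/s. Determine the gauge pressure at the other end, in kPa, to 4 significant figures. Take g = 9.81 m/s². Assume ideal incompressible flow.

P₂ ≈ 519.9 kPa

Continuity gives A₁v₁ = A₂v₂, so v₂ = (239.2 cm²)/(68.59 cm²) × 1.620 m/s = 5.650 m/s.
Energy conservation along the streamline gives P₂ = P₁ − ½ρ(v₂² − v₁²) − ρg(h₂ − h₁).
P₂ = 449600 + ½·907.5·(1.620² − 5.650²) − 907.5·9.81·(−9.394) = 449600 + (-13290) − (-83630) = 519900 Pa.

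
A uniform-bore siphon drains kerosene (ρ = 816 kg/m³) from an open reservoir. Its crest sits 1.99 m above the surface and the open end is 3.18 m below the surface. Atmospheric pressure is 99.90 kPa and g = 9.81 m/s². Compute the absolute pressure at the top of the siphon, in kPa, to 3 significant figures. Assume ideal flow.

P_top = 58.5 kPa

The outlet speed comes from Torricelli: v = √(2g·3.18) = 7.90 m/s.
With constant cross-section the crest speed equals v; applying Bernoulli from the surface up to the crest, P_top = P_atm − ½ρv² − ρg·h_top.
P_top = 99900 − ½·816·7.90² − 816·9.81·1.99 = 58500 Pa.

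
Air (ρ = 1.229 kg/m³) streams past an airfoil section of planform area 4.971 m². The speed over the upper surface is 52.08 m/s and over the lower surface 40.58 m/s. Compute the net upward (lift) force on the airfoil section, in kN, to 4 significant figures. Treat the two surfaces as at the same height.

F ≈ 3.255 kN

With equal heights on the two surfaces, Bernoulli gives P_lower − P_upper = ½ρ(v_upper² − v_lower²).
ΔP = ½·1.229·(52.08² − 40.58²) = 654.8 Pa.
Lift = ΔP · A = 654.8 × 4.971 = 3255 N.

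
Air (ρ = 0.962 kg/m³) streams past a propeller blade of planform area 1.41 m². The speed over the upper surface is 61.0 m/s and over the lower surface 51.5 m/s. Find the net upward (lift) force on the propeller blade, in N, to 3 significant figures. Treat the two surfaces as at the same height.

725 N

With equal heights on the two surfaces, Bernoulli gives P_lower − P_upper = ½ρ(v_upper² − v_lower²).
ΔP = ½·0.962·(61.0² − 51.5²) = 514 Pa.
Lift = ΔP · A = 514 × 1.41 = 725 N.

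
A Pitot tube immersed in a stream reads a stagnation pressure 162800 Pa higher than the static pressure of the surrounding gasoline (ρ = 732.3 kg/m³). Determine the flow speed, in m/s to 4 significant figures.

The dynamic pressure equals the rise in static pressure at the stagnation point: ΔP = ½ρv².
v = √(2ΔP/ρ) = √(2·162800/732.3) = 21.09 m/s.

21.09 m/s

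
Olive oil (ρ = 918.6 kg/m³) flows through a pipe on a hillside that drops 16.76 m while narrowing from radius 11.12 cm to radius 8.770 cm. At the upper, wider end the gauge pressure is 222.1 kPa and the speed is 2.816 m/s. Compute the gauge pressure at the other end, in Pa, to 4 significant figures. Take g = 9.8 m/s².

367200 Pa

Mass conservation (A₁v₁ = A₂v₂) gives v₂ = 2.816 × 388.5/241.6 = 4.527 m/s.
Energy conservation along the streamline gives P₂ = P₁ − ½ρ(v₂² − v₁²) − ρg(h₂ − h₁).
P₂ = 222100 + ½·918.6·(2.816² − 4.527²) − 918.6·9.8·(−16.76) = 222100 + (-5772) − (-150900) = 367200 Pa.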